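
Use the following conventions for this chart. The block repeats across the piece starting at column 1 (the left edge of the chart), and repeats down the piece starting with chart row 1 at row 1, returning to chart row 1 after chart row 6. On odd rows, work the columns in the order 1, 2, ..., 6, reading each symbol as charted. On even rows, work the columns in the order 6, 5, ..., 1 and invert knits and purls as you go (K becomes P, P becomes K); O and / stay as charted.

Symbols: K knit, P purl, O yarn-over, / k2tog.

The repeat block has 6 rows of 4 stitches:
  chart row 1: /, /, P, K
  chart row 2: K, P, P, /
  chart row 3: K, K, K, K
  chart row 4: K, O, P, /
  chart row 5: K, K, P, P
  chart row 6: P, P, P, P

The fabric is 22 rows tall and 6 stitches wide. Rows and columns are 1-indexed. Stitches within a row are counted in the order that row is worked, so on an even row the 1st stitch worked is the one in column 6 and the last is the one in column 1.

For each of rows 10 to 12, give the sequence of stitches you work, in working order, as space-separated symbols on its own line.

Result:
O P / K O P
K K P P K K
K K K K K K

Derivation:
Row 10: chart row 4, WS - tiled (columns 1-6): K O P / K O; work from column 6 back to 1 with K<->P swapped.
Row 11: chart row 5, RS - tile across columns 1-6 and work as-is.
Row 12: chart row 6, WS - tiled (columns 1-6): P P P P P P; work from column 6 back to 1 with K<->P swapped.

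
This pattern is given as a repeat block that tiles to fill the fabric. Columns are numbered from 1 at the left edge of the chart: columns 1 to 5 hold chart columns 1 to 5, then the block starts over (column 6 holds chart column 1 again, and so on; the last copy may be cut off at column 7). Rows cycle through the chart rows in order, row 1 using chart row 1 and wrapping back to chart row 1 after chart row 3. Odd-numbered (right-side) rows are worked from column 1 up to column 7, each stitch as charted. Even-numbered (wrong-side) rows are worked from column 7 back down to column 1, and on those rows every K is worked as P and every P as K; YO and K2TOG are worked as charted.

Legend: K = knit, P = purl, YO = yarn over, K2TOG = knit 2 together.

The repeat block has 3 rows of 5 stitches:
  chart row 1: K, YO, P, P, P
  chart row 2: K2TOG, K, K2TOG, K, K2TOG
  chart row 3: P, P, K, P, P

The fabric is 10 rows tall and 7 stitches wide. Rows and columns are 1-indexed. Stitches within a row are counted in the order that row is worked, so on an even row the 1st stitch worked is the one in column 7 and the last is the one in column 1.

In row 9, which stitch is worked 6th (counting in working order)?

== STITCH ==
P

Derivation:
Row 9 uses chart row ((9-1) mod 3)+1 = 3. Row 9 is odd, so RS.
Chart row 3 tiled across columns 1-7: P P K P P P P
RS: work column 1 to column 7, symbols as charted — the tiled row is the row as worked.
Counting 6 along the worked row gives P.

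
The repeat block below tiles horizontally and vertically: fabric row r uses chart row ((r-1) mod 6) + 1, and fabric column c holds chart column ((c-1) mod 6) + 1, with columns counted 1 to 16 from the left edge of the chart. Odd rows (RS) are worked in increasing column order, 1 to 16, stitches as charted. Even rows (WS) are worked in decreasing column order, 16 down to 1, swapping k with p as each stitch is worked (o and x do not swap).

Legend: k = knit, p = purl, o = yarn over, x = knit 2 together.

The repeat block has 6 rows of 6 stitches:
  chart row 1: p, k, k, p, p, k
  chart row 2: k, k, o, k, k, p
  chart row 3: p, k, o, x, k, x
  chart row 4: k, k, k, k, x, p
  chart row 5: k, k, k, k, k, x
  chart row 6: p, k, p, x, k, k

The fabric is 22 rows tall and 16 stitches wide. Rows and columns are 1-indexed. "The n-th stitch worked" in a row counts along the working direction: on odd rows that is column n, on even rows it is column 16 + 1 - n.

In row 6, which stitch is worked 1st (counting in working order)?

Row 6: (6-1) mod 6 = 5, so use chart row 6. Even row -> WS.
Chart row 6 tiled across columns 1-16: p k p x k k p k p x k k p k p x
WS: work from column 16 back to column 1 (reverse the tiled row), swapping k<->p (o and x unchanged).
Row 6 as worked: x k p k p p x k p k p p x k p k
The 1st stitch worked is x.

== STITCH ==
x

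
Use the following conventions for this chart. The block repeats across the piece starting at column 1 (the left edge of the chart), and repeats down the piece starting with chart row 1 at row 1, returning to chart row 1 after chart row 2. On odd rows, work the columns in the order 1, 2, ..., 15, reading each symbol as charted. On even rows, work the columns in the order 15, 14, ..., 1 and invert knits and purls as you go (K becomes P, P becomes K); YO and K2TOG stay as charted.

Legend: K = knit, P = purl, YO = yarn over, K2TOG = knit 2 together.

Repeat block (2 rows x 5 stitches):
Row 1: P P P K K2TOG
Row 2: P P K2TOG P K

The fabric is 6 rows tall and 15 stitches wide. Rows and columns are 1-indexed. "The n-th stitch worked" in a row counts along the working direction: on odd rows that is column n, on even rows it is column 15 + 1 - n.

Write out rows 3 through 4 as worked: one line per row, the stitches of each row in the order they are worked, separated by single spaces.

Row 3: chart row 1, RS - tile across columns 1-15 and work as-is.
Row 4: chart row 2, WS - tiled (columns 1-15): P P K2TOG P K P P K2TOG P K P P K2TOG P K; work from column 15 back to 1 with K<->P swapped.

== ROWS AS WORKED ==
P P P K K2TOG P P P K K2TOG P P P K K2TOG
P K K2TOG K K P K K2TOG K K P K K2TOG K K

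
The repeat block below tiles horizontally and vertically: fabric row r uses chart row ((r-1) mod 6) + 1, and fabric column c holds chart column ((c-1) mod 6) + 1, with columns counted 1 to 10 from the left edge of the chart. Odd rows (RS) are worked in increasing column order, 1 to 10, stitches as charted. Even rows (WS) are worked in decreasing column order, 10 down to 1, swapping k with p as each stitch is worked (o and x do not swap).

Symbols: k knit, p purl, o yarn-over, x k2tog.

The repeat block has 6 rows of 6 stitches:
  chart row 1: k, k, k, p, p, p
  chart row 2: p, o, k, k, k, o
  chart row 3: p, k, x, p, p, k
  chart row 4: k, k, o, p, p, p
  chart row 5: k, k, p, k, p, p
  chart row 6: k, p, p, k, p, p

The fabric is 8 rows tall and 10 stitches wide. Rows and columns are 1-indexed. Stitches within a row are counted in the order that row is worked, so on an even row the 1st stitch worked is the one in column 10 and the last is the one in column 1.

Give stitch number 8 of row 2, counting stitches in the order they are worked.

== STITCH ==
p

Derivation:
For row 2: chart row = ((2-1) mod 6) + 1 = 2; this is a WS (even) row.
Chart row 2 tiled across columns 1-10: p o k k k o p o k k
WS row: flip the tiled sequence (start at column 10) and apply k<->p; o and x stay.
Row 2 as worked: p p o k o p p p o k
Stitch 8 in working order -> p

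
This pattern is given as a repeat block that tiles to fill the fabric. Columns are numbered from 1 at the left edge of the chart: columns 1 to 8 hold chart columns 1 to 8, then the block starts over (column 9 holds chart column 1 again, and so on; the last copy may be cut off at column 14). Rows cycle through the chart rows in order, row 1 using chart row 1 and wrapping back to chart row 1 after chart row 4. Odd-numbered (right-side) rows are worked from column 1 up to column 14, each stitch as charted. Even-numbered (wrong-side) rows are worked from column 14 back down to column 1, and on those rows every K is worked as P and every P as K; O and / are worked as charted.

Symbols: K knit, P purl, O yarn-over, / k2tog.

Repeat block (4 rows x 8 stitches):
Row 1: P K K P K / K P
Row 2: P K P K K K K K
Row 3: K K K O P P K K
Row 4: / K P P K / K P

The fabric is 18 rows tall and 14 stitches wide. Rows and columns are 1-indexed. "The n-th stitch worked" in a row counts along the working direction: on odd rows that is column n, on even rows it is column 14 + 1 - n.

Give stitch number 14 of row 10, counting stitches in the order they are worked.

For row 10: chart row = ((10-1) mod 4) + 1 = 2; this is a WS (even) row.
Chart row 2 tiled across columns 1-14: P K P K K K K K P K P K K K
Wrong side: read the tiled row from column 14 down to 1 and exchange K with P (leave O, /).
Row 10 as worked: P P P K P K P P P P P K P K
Counting 14 along the worked row gives K.

Result:
K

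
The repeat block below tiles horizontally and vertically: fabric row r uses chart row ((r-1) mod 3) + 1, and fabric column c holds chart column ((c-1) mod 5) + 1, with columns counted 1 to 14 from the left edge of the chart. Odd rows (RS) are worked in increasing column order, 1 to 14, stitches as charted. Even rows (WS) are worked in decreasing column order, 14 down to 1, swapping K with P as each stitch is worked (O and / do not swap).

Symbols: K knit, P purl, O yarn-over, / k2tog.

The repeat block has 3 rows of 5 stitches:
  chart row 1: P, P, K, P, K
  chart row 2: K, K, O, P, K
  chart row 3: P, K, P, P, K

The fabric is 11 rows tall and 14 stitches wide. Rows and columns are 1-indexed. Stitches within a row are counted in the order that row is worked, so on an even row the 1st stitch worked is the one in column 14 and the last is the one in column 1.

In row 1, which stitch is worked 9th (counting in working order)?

Row 1 uses chart row ((1-1) mod 3)+1 = 1. Row 1 is odd, so RS.
Chart row 1 tiled across columns 1-14: P P K P K P P K P K P P K P
RS: work column 1 to column 14, symbols as charted — the tiled row is the row as worked.
Counting 9 along the worked row gives P.

== STITCH ==
P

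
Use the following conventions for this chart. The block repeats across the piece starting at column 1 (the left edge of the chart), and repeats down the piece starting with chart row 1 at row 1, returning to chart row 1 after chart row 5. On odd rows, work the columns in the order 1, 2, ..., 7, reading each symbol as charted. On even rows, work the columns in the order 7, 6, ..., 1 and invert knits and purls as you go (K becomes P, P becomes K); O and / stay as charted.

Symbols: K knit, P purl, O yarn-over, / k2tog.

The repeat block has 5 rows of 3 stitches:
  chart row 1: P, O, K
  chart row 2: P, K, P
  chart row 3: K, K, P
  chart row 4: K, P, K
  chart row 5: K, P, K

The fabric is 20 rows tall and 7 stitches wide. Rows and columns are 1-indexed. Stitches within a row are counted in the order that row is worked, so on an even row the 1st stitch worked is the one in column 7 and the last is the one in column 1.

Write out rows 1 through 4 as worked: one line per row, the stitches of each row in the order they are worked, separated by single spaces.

Result:
P O K P O K P
K K P K K P K
K K P K K P K
P P K P P K P

Derivation:
Row 1: chart row 1, RS - tile across columns 1-7 and work as-is.
Row 2: chart row 2, WS - tiled (columns 1-7): P K P P K P P; work from column 7 back to 1 with K<->P swapped.
Row 3: chart row 3, RS - tile across columns 1-7 and work as-is.
Row 4: chart row 4, WS - tiled (columns 1-7): K P K K P K K; work from column 7 back to 1 with K<->P swapped.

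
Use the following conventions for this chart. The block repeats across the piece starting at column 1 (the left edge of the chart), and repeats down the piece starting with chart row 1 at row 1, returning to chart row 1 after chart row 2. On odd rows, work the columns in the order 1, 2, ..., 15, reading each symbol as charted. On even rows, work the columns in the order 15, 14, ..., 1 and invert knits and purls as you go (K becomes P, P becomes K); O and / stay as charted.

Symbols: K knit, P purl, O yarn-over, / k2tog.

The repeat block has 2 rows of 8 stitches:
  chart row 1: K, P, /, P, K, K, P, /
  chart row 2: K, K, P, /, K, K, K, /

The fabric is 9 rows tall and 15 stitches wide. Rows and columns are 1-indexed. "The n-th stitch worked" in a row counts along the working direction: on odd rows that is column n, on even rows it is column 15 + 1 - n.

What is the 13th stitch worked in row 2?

For row 2: chart row = ((2-1) mod 2) + 1 = 2; this is a WS (even) row.
Chart row 2 tiled across columns 1-15: K K P / K K K / K K P / K K K
WS: work from column 15 back to column 1 (reverse the tiled row), swapping K<->P (O and / unchanged).
Row 2 as worked: P P P / K P P / P P P / K P P
Counting 13 along the worked row gives K.

== STITCH ==
K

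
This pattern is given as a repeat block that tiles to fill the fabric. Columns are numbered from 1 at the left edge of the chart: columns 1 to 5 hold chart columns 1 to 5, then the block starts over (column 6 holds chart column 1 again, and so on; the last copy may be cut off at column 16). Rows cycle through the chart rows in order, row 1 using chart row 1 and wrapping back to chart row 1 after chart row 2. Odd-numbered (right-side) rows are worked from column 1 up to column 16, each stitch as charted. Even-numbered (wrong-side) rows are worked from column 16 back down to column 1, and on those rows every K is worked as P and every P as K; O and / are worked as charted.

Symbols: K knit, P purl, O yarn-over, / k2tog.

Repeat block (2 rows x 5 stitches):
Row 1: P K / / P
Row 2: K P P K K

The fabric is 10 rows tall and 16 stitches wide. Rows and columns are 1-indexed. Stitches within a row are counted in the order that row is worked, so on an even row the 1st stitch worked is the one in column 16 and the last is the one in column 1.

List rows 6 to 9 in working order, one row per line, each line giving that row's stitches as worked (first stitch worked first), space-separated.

Rows as worked:
P P P K K P P P K K P P P K K P
P K / / P P K / / P P K / / P P
P P P K K P P P K K P P P K K P
P K / / P P K / / P P K / / P P

Derivation:
Row 6: chart row 2, WS - tiled (columns 1-16): K P P K K K P P K K K P P K K K; work from column 16 back to 1 with K<->P swapped.
Row 7: chart row 1, RS - tile across columns 1-16 and work as-is.
Row 8: chart row 2, WS - tiled (columns 1-16): K P P K K K P P K K K P P K K K; work from column 16 back to 1 with K<->P swapped.
Row 9: chart row 1, RS - tile across columns 1-16 and work as-is.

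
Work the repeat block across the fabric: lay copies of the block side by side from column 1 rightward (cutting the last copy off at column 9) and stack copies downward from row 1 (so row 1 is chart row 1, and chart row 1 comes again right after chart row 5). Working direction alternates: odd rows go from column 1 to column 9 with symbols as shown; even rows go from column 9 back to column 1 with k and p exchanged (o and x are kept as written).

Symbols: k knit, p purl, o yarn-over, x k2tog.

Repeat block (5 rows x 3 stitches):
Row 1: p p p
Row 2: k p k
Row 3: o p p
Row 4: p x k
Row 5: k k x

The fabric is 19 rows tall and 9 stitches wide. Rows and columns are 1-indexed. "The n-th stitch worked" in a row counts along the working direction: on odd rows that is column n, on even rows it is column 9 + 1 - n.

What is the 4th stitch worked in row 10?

Row 10 uses chart row ((10-1) mod 5)+1 = 5. Row 10 is even, so WS.
Chart row 5 tiled across columns 1-9: k k x k k x k k x
WS row: flip the tiled sequence (start at column 9) and apply k<->p; o and x stay.
Row 10 as worked: x p p x p p x p p
Counting 4 along the worked row gives x.

== STITCH ==
x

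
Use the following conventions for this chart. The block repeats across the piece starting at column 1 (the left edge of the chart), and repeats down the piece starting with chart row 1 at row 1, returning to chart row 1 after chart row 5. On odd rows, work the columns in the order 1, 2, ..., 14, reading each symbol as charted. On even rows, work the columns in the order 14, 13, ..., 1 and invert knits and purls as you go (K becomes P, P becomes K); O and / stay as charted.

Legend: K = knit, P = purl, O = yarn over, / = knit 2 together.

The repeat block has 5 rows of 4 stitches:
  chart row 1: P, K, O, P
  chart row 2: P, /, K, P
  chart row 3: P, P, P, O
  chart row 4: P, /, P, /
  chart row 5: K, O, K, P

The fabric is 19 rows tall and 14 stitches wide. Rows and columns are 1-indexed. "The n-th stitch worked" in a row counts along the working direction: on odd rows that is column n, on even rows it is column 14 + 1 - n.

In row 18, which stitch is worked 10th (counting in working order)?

Row 18: (18-1) mod 5 = 2, so use chart row 3. Even row -> WS.
Chart row 3 tiled across columns 1-14: P P P O P P P O P P P O P P
WS row: flip the tiled sequence (start at column 14) and apply K<->P; O and / stay.
Row 18 as worked: K K O K K K O K K K O K K K
Counting 10 along the worked row gives K.

== STITCH ==
K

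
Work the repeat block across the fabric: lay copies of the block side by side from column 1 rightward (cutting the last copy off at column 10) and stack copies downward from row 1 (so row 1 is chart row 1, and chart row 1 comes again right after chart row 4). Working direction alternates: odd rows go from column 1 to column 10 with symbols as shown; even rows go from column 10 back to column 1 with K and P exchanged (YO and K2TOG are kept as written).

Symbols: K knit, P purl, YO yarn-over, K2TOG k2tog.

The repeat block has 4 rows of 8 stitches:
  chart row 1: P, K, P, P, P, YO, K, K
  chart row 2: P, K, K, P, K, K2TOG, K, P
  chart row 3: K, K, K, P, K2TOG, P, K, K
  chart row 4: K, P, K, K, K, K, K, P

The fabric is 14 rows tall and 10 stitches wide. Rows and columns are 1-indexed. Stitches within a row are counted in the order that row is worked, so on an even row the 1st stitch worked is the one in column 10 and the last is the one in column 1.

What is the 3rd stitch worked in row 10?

Row 10 uses chart row ((10-1) mod 4)+1 = 2. Row 10 is even, so WS.
Chart row 2 tiled across columns 1-10: P K K P K K2TOG K P P K
WS row: flip the tiled sequence (start at column 10) and apply K<->P; YO and K2TOG stay.
Row 10 as worked: P K K P K2TOG P K P P K
Stitch 3 in working order -> K

== STITCH ==
K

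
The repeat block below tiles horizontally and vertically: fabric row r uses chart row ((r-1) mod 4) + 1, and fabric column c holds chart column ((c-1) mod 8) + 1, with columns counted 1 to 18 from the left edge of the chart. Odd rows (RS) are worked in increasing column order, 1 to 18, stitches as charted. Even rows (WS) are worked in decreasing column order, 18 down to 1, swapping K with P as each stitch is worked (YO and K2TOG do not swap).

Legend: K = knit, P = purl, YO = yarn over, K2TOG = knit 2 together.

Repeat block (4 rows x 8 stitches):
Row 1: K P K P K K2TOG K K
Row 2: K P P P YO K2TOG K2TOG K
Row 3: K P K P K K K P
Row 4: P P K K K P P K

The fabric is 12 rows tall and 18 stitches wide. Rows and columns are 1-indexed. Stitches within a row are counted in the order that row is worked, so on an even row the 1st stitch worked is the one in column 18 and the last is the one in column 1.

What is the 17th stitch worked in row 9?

Stitch:
K

Derivation:
Row 9 uses chart row ((9-1) mod 4)+1 = 1. Row 9 is odd, so RS.
Chart row 1 tiled across columns 1-18: K P K P K K2TOG K K K P K P K K2TOG K K K P
Right side: take the tiled row as-is (worked left to right from column 1).
Counting 17 along the worked row gives K.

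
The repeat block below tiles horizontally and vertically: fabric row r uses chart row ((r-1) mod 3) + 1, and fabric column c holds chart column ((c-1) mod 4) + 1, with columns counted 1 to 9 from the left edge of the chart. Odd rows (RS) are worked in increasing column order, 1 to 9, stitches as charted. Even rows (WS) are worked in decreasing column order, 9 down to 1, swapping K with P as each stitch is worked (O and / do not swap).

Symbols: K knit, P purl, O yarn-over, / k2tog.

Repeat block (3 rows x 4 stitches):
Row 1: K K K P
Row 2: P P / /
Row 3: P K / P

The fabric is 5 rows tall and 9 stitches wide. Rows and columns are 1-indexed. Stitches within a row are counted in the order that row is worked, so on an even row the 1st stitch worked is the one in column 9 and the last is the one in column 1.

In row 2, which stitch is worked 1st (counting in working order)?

Stitch:
K

Derivation:
Row 2: (2-1) mod 3 = 1, so use chart row 2. Even row -> WS.
Chart row 2 tiled across columns 1-9: P P / / P P / / P
Wrong side: read the tiled row from column 9 down to 1 and exchange K with P (leave O, /).
Row 2 as worked: K / / K K / / K K
The 1st stitch worked is K.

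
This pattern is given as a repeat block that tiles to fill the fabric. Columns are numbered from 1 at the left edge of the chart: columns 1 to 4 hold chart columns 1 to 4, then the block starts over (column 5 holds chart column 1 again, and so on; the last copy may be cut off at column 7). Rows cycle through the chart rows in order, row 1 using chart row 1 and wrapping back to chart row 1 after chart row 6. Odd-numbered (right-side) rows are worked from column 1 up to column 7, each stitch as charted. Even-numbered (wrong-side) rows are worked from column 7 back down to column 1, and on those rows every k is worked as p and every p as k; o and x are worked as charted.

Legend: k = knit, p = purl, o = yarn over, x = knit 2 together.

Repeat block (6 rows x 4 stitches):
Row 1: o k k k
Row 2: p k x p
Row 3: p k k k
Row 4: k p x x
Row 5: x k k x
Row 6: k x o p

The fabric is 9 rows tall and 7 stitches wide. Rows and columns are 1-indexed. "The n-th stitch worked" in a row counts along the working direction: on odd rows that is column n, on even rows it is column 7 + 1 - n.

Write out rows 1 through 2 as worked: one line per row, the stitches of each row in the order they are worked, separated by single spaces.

Row 1: chart row 1, RS - tile across columns 1-7 and work as-is.
Row 2: chart row 2, WS - tiled (columns 1-7): p k x p p k x; work from column 7 back to 1 with k<->p swapped.

Rows as worked:
o k k k o k k
x p k k x p k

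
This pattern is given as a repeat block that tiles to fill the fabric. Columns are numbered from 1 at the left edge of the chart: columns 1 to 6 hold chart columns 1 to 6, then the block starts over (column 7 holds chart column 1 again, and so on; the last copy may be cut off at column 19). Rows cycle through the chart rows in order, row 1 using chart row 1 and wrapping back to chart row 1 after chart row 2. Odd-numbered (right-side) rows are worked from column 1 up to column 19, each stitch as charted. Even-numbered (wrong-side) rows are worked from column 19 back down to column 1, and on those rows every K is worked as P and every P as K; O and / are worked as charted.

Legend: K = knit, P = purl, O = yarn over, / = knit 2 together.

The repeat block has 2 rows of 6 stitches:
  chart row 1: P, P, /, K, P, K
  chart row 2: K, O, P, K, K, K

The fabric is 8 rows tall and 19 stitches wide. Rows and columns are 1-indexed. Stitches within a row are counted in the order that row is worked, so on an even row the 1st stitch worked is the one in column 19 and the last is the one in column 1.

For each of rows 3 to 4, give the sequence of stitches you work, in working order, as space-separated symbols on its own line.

Row 3: chart row 1, RS - tile across columns 1-19 and work as-is.
Row 4: chart row 2, WS - tiled (columns 1-19): K O P K K K K O P K K K K O P K K K K; work from column 19 back to 1 with K<->P swapped.

Result:
P P / K P K P P / K P K P P / K P K P
P P P P K O P P P P K O P P P P K O P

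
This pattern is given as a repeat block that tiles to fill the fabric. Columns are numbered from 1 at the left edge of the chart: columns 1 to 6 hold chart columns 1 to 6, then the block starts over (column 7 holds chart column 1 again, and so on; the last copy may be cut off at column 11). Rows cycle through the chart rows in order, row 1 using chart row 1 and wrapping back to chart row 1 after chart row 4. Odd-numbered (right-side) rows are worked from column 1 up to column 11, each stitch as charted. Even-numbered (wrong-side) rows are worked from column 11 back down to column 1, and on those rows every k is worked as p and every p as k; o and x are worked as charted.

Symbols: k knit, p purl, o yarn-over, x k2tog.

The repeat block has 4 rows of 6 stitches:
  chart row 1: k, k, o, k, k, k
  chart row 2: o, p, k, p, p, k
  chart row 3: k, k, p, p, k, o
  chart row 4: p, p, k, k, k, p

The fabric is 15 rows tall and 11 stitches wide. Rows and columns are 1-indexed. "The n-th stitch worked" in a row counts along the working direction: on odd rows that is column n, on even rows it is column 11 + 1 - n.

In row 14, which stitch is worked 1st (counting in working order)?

Row 14: (14-1) mod 4 = 1, so use chart row 2. Even row -> WS.
Chart row 2 tiled across columns 1-11: o p k p p k o p k p p
WS row: flip the tiled sequence (start at column 11) and apply k<->p; o and x stay.
Row 14 as worked: k k p k o p k k p k o
Counting 1 along the worked row gives k.

Stitch:
k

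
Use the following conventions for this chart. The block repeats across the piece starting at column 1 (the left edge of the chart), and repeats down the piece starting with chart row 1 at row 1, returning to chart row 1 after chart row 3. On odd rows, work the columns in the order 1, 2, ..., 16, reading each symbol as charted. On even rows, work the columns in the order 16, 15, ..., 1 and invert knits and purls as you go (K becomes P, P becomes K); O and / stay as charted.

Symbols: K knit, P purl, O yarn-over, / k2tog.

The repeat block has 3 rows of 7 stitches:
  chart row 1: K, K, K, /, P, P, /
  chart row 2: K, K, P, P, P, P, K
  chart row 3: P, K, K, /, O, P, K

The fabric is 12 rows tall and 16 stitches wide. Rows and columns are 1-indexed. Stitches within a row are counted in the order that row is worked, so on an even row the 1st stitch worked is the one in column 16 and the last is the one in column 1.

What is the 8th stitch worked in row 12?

Stitch:
P

Derivation:
Row 12: (12-1) mod 3 = 2, so use chart row 3. Even row -> WS.
Chart row 3 tiled across columns 1-16: P K K / O P K P K K / O P K P K
Wrong side: read the tiled row from column 16 down to 1 and exchange K with P (leave O, /).
Row 12 as worked: P K P K O / P P K P K O / P P K
Counting 8 along the worked row gives P.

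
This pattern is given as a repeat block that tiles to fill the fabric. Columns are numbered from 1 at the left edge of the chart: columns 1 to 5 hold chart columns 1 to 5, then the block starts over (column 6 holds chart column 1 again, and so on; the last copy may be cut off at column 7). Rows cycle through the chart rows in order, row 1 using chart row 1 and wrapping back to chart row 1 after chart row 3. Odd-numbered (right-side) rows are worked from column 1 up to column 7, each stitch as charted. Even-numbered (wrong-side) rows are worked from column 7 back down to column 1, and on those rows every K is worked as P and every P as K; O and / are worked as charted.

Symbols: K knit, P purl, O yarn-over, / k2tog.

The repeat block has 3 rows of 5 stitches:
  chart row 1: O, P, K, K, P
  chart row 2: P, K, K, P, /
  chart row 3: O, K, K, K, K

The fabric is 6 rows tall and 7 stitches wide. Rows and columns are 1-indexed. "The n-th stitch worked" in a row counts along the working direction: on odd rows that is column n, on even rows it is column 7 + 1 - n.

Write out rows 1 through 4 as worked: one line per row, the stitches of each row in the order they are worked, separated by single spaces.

Row 1: chart row 1, RS - tile across columns 1-7 and work as-is.
Row 2: chart row 2, WS - tiled (columns 1-7): P K K P / P K; work from column 7 back to 1 with K<->P swapped.
Row 3: chart row 3, RS - tile across columns 1-7 and work as-is.
Row 4: chart row 1, WS - tiled (columns 1-7): O P K K P O P; work from column 7 back to 1 with K<->P swapped.

== ROWS AS WORKED ==
O P K K P O P
P K / K P P K
O K K K K O K
K O K P P K O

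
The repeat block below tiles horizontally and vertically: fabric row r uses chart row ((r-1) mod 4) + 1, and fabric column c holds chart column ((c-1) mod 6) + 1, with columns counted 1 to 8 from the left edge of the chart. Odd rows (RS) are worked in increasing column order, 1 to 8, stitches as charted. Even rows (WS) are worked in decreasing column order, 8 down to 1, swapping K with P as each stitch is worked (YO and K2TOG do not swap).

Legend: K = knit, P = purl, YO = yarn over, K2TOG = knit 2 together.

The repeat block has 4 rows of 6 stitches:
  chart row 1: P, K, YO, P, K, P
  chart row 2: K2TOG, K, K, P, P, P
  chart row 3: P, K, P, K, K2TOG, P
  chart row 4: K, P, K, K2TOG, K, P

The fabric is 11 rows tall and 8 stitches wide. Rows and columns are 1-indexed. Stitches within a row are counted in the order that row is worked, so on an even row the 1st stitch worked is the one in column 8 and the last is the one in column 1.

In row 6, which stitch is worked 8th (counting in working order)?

Result:
K2TOG

Derivation:
For row 6: chart row = ((6-1) mod 4) + 1 = 2; this is a WS (even) row.
Chart row 2 tiled across columns 1-8: K2TOG K K P P P K2TOG K
WS row: flip the tiled sequence (start at column 8) and apply K<->P; YO and K2TOG stay.
Row 6 as worked: P K2TOG K K K P P K2TOG
Stitch 8 in working order -> K2TOG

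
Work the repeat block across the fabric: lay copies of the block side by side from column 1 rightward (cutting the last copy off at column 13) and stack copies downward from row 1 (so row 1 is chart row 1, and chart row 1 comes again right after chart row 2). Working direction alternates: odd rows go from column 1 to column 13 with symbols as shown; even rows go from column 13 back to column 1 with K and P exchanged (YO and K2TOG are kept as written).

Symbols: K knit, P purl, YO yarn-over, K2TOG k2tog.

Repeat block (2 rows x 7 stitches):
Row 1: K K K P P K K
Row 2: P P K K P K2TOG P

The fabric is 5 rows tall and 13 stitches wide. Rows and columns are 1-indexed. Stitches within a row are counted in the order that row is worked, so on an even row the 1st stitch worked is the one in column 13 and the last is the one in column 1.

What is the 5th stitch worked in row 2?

Row 2: (2-1) mod 2 = 1, so use chart row 2. Even row -> WS.
Chart row 2 tiled across columns 1-13: P P K K P K2TOG P P P K K P K2TOG
WS: work from column 13 back to column 1 (reverse the tiled row), swapping K<->P (YO and K2TOG unchanged).
Row 2 as worked: K2TOG K P P K K K K2TOG K P P K K
The 5th stitch worked is K.

Result:
K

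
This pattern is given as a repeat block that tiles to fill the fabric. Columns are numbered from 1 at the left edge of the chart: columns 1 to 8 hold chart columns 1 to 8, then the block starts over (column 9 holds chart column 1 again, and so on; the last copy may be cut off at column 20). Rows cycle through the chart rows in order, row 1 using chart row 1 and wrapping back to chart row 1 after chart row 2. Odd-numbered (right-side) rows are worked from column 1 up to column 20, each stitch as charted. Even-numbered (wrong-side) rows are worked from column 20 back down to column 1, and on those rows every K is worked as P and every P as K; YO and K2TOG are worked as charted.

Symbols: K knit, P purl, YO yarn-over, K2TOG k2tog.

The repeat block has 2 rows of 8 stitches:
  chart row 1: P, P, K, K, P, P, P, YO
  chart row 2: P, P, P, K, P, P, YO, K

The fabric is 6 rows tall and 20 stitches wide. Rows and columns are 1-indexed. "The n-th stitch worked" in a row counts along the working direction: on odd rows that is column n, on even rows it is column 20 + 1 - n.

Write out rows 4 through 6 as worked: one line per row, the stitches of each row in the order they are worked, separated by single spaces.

Row 4: chart row 2, WS - tiled (columns 1-20): P P P K P P YO K P P P K P P YO K P P P K; work from column 20 back to 1 with K<->P swapped.
Row 5: chart row 1, RS - tile across columns 1-20 and work as-is.
Row 6: chart row 2, WS - tiled (columns 1-20): P P P K P P YO K P P P K P P YO K P P P K; work from column 20 back to 1 with K<->P swapped.

== ROWS AS WORKED ==
P K K K P YO K K P K K K P YO K K P K K K
P P K K P P P YO P P K K P P P YO P P K K
P K K K P YO K K P K K K P YO K K P K K K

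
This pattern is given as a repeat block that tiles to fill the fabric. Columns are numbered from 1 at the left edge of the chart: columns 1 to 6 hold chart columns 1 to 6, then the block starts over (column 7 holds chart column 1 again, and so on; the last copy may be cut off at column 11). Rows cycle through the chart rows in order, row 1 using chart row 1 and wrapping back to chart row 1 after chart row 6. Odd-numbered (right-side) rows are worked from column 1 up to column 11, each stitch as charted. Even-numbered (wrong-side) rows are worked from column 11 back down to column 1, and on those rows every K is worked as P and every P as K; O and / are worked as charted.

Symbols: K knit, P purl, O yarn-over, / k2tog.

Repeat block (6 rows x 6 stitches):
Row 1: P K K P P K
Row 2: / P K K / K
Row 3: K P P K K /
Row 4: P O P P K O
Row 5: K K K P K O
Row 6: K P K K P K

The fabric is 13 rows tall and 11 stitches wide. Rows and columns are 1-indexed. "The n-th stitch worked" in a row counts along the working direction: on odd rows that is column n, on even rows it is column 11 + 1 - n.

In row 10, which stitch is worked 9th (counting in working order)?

Stitch:
K

Derivation:
Row 10 uses chart row ((10-1) mod 6)+1 = 4. Row 10 is even, so WS.
Chart row 4 tiled across columns 1-11: P O P P K O P O P P K
WS: work from column 11 back to column 1 (reverse the tiled row), swapping K<->P (O and / unchanged).
Row 10 as worked: P K K O K O P K K O K
The 9th stitch worked is K.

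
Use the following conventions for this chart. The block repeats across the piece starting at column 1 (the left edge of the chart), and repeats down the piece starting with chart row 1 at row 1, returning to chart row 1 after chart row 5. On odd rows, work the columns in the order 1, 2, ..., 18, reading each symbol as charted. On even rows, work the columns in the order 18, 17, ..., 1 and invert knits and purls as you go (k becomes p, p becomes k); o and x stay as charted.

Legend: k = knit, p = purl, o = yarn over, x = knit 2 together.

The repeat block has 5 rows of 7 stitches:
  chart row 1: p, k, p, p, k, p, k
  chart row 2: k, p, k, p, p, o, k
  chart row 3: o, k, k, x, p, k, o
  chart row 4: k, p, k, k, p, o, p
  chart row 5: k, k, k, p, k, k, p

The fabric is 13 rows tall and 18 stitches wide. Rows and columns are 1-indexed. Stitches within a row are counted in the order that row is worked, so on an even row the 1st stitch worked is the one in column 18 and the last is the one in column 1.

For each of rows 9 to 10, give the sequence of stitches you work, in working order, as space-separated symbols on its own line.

Row 9: chart row 4, RS - tile across columns 1-18 and work as-is.
Row 10: chart row 5, WS - tiled (columns 1-18): k k k p k k p k k k p k k p k k k p; work from column 18 back to 1 with k<->p swapped.

Result:
k p k k p o p k p k k p o p k p k k
k p p p k p p k p p p k p p k p p p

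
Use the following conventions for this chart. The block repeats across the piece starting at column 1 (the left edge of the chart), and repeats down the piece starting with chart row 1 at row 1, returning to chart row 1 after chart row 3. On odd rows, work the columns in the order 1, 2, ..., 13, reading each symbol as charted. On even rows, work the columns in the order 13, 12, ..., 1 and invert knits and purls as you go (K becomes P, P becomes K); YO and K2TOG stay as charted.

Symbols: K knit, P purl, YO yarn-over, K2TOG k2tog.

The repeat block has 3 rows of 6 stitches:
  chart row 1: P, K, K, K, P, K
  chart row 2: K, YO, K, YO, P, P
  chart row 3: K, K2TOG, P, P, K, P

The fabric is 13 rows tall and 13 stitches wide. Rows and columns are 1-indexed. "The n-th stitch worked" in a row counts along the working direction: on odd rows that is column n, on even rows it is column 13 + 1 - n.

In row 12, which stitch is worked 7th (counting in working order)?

Row 12: (12-1) mod 3 = 2, so use chart row 3. Even row -> WS.
Chart row 3 tiled across columns 1-13: K K2TOG P P K P K K2TOG P P K P K
WS row: flip the tiled sequence (start at column 13) and apply K<->P; YO and K2TOG stay.
Row 12 as worked: P K P K K K2TOG P K P K K K2TOG P
The 7th stitch worked is P.

== STITCH ==
P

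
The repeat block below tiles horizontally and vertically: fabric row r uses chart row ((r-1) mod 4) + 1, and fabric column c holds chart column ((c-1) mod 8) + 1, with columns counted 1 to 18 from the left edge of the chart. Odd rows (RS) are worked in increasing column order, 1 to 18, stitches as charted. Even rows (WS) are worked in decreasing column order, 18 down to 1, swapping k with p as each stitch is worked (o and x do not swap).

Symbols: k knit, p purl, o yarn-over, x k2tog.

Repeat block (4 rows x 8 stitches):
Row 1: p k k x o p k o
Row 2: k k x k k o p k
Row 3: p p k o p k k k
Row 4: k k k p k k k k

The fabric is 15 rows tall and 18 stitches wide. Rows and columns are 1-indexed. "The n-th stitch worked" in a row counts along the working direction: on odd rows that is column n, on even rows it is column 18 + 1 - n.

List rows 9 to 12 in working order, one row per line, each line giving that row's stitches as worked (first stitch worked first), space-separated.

Row 9: chart row 1, RS - tile across columns 1-18 and work as-is.
Row 10: chart row 2, WS - tiled (columns 1-18): k k x k k o p k k k x k k o p k k k; work from column 18 back to 1 with k<->p swapped.
Row 11: chart row 3, RS - tile across columns 1-18 and work as-is.
Row 12: chart row 4, WS - tiled (columns 1-18): k k k p k k k k k k k p k k k k k k; work from column 18 back to 1 with k<->p swapped.

Rows as worked:
p k k x o p k o p k k x o p k o p k
p p p k o p p x p p p k o p p x p p
p p k o p k k k p p k o p k k k p p
p p p p p p k p p p p p p p k p p p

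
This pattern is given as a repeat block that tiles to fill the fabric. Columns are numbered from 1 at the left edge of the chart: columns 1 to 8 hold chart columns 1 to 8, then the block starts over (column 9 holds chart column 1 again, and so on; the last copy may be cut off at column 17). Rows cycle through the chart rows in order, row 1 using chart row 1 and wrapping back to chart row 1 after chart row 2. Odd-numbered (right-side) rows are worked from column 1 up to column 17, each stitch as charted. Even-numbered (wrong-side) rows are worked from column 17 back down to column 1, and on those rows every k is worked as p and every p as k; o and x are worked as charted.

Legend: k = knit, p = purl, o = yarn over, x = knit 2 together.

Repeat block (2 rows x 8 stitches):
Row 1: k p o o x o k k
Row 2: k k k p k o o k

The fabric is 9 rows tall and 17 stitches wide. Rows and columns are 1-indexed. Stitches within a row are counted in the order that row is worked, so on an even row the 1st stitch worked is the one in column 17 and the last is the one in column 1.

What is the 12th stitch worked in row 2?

== STITCH ==
o

Derivation:
Row 2: (2-1) mod 2 = 1, so use chart row 2. Even row -> WS.
Chart row 2 tiled across columns 1-17: k k k p k o o k k k k p k o o k k
WS row: flip the tiled sequence (start at column 17) and apply k<->p; o and x stay.
Row 2 as worked: p p o o p k p p p p o o p k p p p
The 12th stitch worked is o.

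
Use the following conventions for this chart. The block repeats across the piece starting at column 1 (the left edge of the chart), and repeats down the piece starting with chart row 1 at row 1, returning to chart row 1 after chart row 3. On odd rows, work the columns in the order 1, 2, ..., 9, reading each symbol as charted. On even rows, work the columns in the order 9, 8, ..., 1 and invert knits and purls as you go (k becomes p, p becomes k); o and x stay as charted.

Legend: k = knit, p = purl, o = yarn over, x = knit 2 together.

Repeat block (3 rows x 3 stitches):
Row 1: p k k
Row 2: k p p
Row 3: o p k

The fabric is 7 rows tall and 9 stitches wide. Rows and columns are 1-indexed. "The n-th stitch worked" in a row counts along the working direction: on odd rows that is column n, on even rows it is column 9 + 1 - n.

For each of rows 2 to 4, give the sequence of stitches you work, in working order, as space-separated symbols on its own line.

Result:
k k p k k p k k p
o p k o p k o p k
p p k p p k p p k

Derivation:
Row 2: chart row 2, WS - tiled (columns 1-9): k p p k p p k p p; work from column 9 back to 1 with k<->p swapped.
Row 3: chart row 3, RS - tile across columns 1-9 and work as-is.
Row 4: chart row 1, WS - tiled (columns 1-9): p k k p k k p k k; work from column 9 back to 1 with k<->p swapped.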